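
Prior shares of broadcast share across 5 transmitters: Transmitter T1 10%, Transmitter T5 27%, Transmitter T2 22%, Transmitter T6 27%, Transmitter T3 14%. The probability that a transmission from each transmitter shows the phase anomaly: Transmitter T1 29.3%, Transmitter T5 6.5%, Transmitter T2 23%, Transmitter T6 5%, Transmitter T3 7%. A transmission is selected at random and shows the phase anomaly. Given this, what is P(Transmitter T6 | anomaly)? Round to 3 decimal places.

By Bayes' rule, posterior ∝ prior × likelihood:
  Transmitter T1: 0.1 × 0.293 = 0.0293
  Transmitter T5: 0.27 × 0.065 = 0.01755
  Transmitter T2: 0.22 × 0.23 = 0.0506
  Transmitter T6: 0.27 × 0.05 = 0.0135
  Transmitter T3: 0.14 × 0.07 = 0.0098
Sum = 0.12075.
P(Transmitter T6 | evidence) = 0.0135 / 0.12075 ≈ 0.112.

0.112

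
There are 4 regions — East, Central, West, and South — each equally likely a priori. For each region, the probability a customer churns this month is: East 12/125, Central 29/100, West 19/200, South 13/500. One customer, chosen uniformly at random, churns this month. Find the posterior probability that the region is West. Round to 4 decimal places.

0.1874

With a uniform prior (1/4 each), posterior ∝ likelihood:
  East: 0.096
  Central: 0.29
  West: 0.095
  South: 0.026
Normalizing constant = 0.507.
P(West | evidence) = 0.095 / 0.507 ≈ 0.1874.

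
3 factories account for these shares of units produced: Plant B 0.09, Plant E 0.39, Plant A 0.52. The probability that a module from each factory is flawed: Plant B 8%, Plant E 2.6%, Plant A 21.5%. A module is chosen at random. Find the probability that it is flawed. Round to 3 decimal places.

0.129

By Bayes' rule, posterior ∝ prior × likelihood:
  Plant B: 0.09 × 0.08 = 0.0072
  Plant E: 0.39 × 0.026 = 0.01014
  Plant A: 0.52 × 0.215 = 0.1118
P(flawed) = 0.0072 + 0.01014 + 0.1118 = 0.12914 → 0.129.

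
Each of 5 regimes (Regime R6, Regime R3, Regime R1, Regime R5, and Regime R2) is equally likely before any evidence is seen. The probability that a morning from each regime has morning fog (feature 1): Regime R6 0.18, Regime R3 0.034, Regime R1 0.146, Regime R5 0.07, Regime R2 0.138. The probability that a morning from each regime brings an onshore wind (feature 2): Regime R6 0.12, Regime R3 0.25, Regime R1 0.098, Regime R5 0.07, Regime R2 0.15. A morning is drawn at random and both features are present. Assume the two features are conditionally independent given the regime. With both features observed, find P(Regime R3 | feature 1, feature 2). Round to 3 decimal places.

0.121

With a uniform prior (1/5 each), posterior ∝ likelihood:
  Regime R6: 0.18 × 0.12 = 0.0216
  Regime R3: 0.034 × 0.25 = 0.0085
  Regime R1: 0.146 × 0.098 = 0.014308
  Regime R5: 0.07 × 0.07 = 0.0049
  Regime R2: 0.138 × 0.15 = 0.0207
Normalizing constant = 0.070008.
P(Regime R3 | evidence) = 0.0085 / 0.070008 ≈ 0.121.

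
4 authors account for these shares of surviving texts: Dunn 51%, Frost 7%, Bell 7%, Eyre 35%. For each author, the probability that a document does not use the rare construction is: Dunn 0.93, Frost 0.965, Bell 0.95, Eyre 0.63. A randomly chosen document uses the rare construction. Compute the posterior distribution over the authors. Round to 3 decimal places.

Taking complements, P(rare-form | each) = Dunn 0.07, Frost 0.035, Bell 0.05, Eyre 0.37.
Compute prior × likelihood for every hypothesis:
  Dunn: 0.51 × 0.07 = 0.0357
  Frost: 0.07 × 0.035 = 0.00245
  Bell: 0.07 × 0.05 = 0.0035
  Eyre: 0.35 × 0.37 = 0.1295
Sum = 0.17115.
P(Dunn | rare-form) = 0.0357/0.17115 ≈ 0.209
P(Frost | rare-form) = 0.00245/0.17115 ≈ 0.014
P(Bell | rare-form) = 0.0035/0.17115 ≈ 0.020
P(Eyre | rare-form) = 0.1295/0.17115 ≈ 0.757

Dunn 0.209, Frost 0.014, Bell 0.020, Eyre 0.757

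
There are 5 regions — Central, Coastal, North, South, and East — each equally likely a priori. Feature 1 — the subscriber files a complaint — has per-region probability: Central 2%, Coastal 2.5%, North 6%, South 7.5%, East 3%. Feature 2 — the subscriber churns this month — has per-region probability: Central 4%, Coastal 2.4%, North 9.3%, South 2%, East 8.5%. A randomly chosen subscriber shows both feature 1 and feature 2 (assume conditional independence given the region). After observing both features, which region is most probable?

North

With a uniform prior (1/5 each), posterior ∝ likelihood:
  Central: 0.02 × 0.04 = 0.0008
  Coastal: 0.025 × 0.024 = 0.0006
  North: 0.06 × 0.093 = 0.00558
  South: 0.075 × 0.02 = 0.0015
  East: 0.03 × 0.085 = 0.00255
Total = 0.01103.
Largest term belongs to North, so North is most probable.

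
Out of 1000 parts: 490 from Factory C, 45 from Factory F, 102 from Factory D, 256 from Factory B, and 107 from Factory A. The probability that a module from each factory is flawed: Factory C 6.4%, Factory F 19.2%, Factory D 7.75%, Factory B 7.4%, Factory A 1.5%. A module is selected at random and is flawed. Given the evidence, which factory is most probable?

By Bayes' rule, posterior ∝ prior × likelihood:
  Factory C: 0.49 × 0.064 = 0.03136
  Factory F: 0.045 × 0.192 = 0.00864
  Factory D: 0.102 × 0.0775 = 0.007905
  Factory B: 0.256 × 0.074 = 0.018944
  Factory A: 0.107 × 0.015 = 0.001605
Total = 0.068454.
Largest term belongs to Factory C, so Factory C is most probable.

Factory C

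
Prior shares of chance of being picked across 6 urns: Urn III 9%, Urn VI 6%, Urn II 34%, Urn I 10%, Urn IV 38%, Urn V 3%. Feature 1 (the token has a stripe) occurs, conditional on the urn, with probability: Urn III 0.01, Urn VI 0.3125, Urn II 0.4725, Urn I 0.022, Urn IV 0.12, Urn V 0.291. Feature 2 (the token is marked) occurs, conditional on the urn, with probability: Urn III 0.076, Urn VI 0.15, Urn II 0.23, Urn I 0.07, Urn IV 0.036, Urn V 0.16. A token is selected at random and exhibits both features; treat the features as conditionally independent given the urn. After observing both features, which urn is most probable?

Urn II

Unnormalized posteriors (prior × likelihood):
  Urn III: 0.09 × 0.01 × 0.076 = 0.0000684
  Urn VI: 0.06 × 0.3125 × 0.15 = 0.0028125
  Urn II: 0.34 × 0.4725 × 0.23 = 0.0369495
  Urn I: 0.1 × 0.022 × 0.07 = 0.000154
  Urn IV: 0.38 × 0.12 × 0.036 = 0.0016416
  Urn V: 0.03 × 0.291 × 0.16 = 0.0013968
Sum = 0.0430228.
Largest term belongs to Urn II, so Urn II is most probable.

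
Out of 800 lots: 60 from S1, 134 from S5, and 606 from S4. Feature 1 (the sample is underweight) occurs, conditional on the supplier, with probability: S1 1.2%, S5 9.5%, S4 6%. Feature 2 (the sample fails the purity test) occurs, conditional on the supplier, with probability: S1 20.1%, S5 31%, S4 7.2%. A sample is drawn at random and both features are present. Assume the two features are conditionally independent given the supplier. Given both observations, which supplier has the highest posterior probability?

By Bayes' rule, posterior ∝ prior × likelihood:
  S1: 0.075 × 0.012 × 0.201 = 0.0001809
  S5: 0.1675 × 0.095 × 0.31 = 0.004932875
  S4: 0.7575 × 0.06 × 0.072 = 0.0032724
Total = 0.008386175.
Largest term belongs to S5, so S5 is most probable.

S5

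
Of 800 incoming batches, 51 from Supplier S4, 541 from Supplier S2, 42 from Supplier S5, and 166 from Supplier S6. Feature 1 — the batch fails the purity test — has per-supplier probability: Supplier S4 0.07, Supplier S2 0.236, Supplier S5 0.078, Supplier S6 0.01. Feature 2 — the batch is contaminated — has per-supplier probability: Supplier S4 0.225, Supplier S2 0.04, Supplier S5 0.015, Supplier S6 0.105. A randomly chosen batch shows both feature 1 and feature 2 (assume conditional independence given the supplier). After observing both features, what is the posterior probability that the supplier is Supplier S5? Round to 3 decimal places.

Unnormalized posteriors (prior × likelihood):
  Supplier S4: 0.06375 × 0.07 × 0.225 = 0.0010040625
  Supplier S2: 0.67625 × 0.236 × 0.04 = 0.0063838
  Supplier S5: 0.0525 × 0.078 × 0.015 = 0.000061425
  Supplier S6: 0.2075 × 0.01 × 0.105 = 0.000217875
Total = 0.0076671625.
P(Supplier S5 | evidence) = 0.000061425 / 0.0076671625 ≈ 0.008.

0.008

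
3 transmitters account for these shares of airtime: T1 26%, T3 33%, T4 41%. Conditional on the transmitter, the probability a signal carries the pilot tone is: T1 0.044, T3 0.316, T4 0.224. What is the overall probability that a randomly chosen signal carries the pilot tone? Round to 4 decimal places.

Compute prior × likelihood for every hypothesis:
  T1: 0.26 × 0.044 = 0.01144
  T3: 0.33 × 0.316 = 0.10428
  T4: 0.41 × 0.224 = 0.09184
P(pilot) = 0.01144 + 0.10428 + 0.09184 = 0.20756 → 0.2076.

0.2076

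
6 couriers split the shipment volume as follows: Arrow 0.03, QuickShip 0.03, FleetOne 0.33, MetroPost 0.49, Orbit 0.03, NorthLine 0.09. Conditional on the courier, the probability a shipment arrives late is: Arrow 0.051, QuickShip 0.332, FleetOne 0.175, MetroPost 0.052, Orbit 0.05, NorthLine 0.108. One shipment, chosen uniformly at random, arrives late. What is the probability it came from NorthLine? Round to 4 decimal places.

Compute prior × likelihood for every hypothesis:
  Arrow: 0.03 × 0.051 = 0.00153
  QuickShip: 0.03 × 0.332 = 0.00996
  FleetOne: 0.33 × 0.175 = 0.05775
  MetroPost: 0.49 × 0.052 = 0.02548
  Orbit: 0.03 × 0.05 = 0.0015
  NorthLine: 0.09 × 0.108 = 0.00972
Normalizing constant = 0.10594.
P(NorthLine | evidence) = 0.00972 / 0.10594 ≈ 0.0918.

0.0918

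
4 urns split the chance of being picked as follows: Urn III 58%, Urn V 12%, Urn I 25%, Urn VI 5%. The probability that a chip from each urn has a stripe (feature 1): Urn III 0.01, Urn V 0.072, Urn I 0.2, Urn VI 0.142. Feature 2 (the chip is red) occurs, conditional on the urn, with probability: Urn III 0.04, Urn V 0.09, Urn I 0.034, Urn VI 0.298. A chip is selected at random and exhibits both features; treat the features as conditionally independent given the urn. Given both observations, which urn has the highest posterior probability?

Prior × likelihood for each hypothesis:
  Urn III: 0.58 × 0.01 × 0.04 = 0.000232
  Urn V: 0.12 × 0.072 × 0.09 = 0.0007776
  Urn I: 0.25 × 0.2 × 0.034 = 0.0017
  Urn VI: 0.05 × 0.142 × 0.298 = 0.0021158
Normalizing constant = 0.0048254.
Largest term belongs to Urn VI, so Urn VI is most probable.

Urn VI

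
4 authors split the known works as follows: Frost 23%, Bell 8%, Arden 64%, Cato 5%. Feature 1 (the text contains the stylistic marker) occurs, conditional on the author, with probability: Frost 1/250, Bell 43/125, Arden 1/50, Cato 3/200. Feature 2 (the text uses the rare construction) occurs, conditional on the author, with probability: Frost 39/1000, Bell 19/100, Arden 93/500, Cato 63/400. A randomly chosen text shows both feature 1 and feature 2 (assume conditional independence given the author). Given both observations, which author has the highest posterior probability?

Bell

Unnormalized posteriors (prior × likelihood):
  Frost: 0.23 × 0.004 × 0.039 = 0.00003588
  Bell: 0.08 × 0.344 × 0.19 = 0.0052288
  Arden: 0.64 × 0.02 × 0.186 = 0.0023808
  Cato: 0.05 × 0.015 × 0.1575 = 0.000118125
Total = 0.007763605.
Largest term belongs to Bell, so Bell is most probable.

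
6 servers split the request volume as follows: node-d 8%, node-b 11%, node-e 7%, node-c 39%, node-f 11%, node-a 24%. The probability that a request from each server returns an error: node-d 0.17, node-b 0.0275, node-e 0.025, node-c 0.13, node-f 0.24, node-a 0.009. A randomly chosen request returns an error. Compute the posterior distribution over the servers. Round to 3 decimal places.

Prior × likelihood for each hypothesis:
  node-d: 0.08 × 0.17 = 0.0136
  node-b: 0.11 × 0.0275 = 0.003025
  node-e: 0.07 × 0.025 = 0.00175
  node-c: 0.39 × 0.13 = 0.0507
  node-f: 0.11 × 0.24 = 0.0264
  node-a: 0.24 × 0.009 = 0.00216
Normalizing constant = 0.097635.
P(node-d | error) = 0.0136/0.097635 ≈ 0.139
P(node-b | error) = 0.003025/0.097635 ≈ 0.031
P(node-e | error) = 0.00175/0.097635 ≈ 0.018
P(node-c | error) = 0.0507/0.097635 ≈ 0.519
P(node-f | error) = 0.0264/0.097635 ≈ 0.270
P(node-a | error) = 0.00216/0.097635 ≈ 0.022
(Check: 0.139+0.031+0.018+0.519+0.270+0.022 = 0.999.)

node-d 0.139, node-b 0.031, node-e 0.018, node-c 0.519, node-f 0.270, node-a 0.022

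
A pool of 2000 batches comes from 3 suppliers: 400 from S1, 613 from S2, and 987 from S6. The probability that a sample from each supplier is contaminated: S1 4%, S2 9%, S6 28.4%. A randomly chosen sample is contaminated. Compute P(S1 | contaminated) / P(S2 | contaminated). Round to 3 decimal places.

0.290

By Bayes' rule, posterior ∝ prior × likelihood:
  S1: 0.2 × 0.04 = 0.008
  S2: 0.3065 × 0.09 = 0.027585
  S6: 0.4935 × 0.284 = 0.140154
Sum = 0.175739.
The ratio is 0.008 / 0.027585 (the normalizer cancels) = 0.290.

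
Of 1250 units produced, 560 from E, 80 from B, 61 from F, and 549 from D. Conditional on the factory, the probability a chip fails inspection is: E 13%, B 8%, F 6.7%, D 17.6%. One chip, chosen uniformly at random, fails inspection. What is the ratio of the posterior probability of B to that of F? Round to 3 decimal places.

By Bayes' rule, posterior ∝ prior × likelihood:
  E: 0.448 × 0.13 = 0.05824
  B: 0.064 × 0.08 = 0.00512
  F: 0.0488 × 0.067 = 0.0032696
  D: 0.4392 × 0.176 = 0.0772992
Total = 0.1439288.
The ratio is 0.00512 / 0.0032696 (the normalizer cancels) = 1.566.

1.566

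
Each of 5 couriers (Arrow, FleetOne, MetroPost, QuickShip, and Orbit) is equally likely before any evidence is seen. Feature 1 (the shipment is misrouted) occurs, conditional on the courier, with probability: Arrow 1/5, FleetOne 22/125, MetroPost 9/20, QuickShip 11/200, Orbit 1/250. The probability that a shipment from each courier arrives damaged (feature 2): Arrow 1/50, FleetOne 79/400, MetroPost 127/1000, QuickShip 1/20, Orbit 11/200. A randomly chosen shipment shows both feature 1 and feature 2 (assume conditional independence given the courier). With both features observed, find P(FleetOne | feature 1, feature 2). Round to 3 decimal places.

With a uniform prior (1/5 each), posterior ∝ likelihood:
  Arrow: 0.2 × 0.02 = 0.004
  FleetOne: 0.176 × 0.1975 = 0.03476
  MetroPost: 0.45 × 0.127 = 0.05715
  QuickShip: 0.055 × 0.05 = 0.00275
  Orbit: 0.004 × 0.055 = 0.00022
Normalizing constant = 0.09888.
P(FleetOne | evidence) = 0.03476 / 0.09888 ≈ 0.352.

0.352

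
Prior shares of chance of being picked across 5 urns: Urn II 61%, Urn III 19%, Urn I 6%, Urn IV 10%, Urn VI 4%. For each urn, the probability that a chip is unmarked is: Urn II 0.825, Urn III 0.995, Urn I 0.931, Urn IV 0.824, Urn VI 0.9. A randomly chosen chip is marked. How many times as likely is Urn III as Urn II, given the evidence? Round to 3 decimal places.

Taking complements, P(marked | each) = Urn II 0.175, Urn III 0.005, Urn I 0.069, Urn IV 0.176, Urn VI 0.1.
Prior × likelihood for each hypothesis:
  Urn II: 0.61 × 0.175 = 0.10675
  Urn III: 0.19 × 0.005 = 0.00095
  Urn I: 0.06 × 0.069 = 0.00414
  Urn IV: 0.1 × 0.176 = 0.0176
  Urn VI: 0.04 × 0.1 = 0.004
Total = 0.13344.
The ratio is 0.00095 / 0.10675 (the normalizer cancels) = 0.009.

0.009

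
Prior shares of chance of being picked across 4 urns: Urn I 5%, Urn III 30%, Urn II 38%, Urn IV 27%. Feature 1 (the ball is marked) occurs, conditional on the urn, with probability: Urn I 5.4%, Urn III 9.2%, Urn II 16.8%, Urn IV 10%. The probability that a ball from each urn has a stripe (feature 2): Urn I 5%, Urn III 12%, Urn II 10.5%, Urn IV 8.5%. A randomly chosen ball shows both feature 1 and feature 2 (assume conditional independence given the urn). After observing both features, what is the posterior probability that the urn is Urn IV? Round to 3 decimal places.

0.184

By Bayes' rule, posterior ∝ prior × likelihood:
  Urn I: 0.05 × 0.054 × 0.05 = 0.000135
  Urn III: 0.3 × 0.092 × 0.12 = 0.003312
  Urn II: 0.38 × 0.168 × 0.105 = 0.0067032
  Urn IV: 0.27 × 0.1 × 0.085 = 0.002295
Sum = 0.0124452.
P(Urn IV | evidence) = 0.002295 / 0.0124452 ≈ 0.184.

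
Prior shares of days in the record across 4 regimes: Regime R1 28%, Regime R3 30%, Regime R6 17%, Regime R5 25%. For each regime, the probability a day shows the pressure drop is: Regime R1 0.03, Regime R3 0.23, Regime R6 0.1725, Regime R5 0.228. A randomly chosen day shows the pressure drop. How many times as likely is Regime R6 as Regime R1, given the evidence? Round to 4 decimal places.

3.4911

Unnormalized posteriors (prior × likelihood):
  Regime R1: 0.28 × 0.03 = 0.0084
  Regime R3: 0.3 × 0.23 = 0.069
  Regime R6: 0.17 × 0.1725 = 0.029325
  Regime R5: 0.25 × 0.228 = 0.057
Sum = 0.163725.
The ratio is 0.029325 / 0.0084 (the normalizer cancels) = 3.4911.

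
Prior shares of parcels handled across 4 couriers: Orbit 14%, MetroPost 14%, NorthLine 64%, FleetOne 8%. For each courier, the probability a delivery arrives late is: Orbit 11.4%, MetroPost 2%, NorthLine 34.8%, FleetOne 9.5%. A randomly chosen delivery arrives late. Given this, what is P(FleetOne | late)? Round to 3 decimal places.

Unnormalized posteriors (prior × likelihood):
  Orbit: 0.14 × 0.114 = 0.01596
  MetroPost: 0.14 × 0.02 = 0.0028
  NorthLine: 0.64 × 0.348 = 0.22272
  FleetOne: 0.08 × 0.095 = 0.0076
Sum = 0.24908.
P(FleetOne | evidence) = 0.0076 / 0.24908 ≈ 0.031.

0.031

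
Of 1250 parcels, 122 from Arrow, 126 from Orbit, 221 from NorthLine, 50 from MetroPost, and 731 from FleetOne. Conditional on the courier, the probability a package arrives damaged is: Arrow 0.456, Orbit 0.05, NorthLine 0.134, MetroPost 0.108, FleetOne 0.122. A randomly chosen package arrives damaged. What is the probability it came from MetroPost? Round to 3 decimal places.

0.029

Compute prior × likelihood for every hypothesis:
  Arrow: 0.0976 × 0.456 = 0.0445056
  Orbit: 0.1008 × 0.05 = 0.00504
  NorthLine: 0.1768 × 0.134 = 0.0236912
  MetroPost: 0.04 × 0.108 = 0.00432
  FleetOne: 0.5848 × 0.122 = 0.0713456
Normalizing constant = 0.1489024.
P(MetroPost | evidence) = 0.00432 / 0.1489024 ≈ 0.029.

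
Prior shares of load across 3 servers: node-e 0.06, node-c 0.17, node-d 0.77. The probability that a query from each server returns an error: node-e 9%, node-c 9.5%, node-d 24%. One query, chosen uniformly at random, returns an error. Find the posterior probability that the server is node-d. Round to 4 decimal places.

0.8956

Unnormalized posteriors (prior × likelihood):
  node-e: 0.06 × 0.09 = 0.0054
  node-c: 0.17 × 0.095 = 0.01615
  node-d: 0.77 × 0.24 = 0.1848
Total = 0.20635.
P(node-d | evidence) = 0.1848 / 0.20635 ≈ 0.8956.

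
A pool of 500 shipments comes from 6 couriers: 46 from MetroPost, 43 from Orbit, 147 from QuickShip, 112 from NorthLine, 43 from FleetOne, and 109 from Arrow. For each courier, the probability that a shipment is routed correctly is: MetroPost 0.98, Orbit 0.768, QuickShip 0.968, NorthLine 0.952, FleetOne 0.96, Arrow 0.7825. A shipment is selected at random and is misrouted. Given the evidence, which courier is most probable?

Taking complements, P(misrouted | each) = MetroPost 0.02, Orbit 0.232, QuickShip 0.032, NorthLine 0.048, FleetOne 0.04, Arrow 0.2175.
Compute prior × likelihood for every hypothesis:
  MetroPost: 0.092 × 0.02 = 0.00184
  Orbit: 0.086 × 0.232 = 0.019952
  QuickShip: 0.294 × 0.032 = 0.009408
  NorthLine: 0.224 × 0.048 = 0.010752
  FleetOne: 0.086 × 0.04 = 0.00344
  Arrow: 0.218 × 0.2175 = 0.047415
Total = 0.092807.
Largest term belongs to Arrow, so Arrow is most probable.

Arrow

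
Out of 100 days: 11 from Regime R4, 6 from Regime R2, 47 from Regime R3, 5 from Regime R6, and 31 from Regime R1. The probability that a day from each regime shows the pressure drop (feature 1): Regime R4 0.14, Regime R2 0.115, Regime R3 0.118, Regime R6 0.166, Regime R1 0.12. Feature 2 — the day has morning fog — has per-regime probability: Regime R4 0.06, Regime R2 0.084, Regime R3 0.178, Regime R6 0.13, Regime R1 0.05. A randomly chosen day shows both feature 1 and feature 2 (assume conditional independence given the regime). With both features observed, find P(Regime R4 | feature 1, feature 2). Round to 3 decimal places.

By Bayes' rule, posterior ∝ prior × likelihood:
  Regime R4: 0.11 × 0.14 × 0.06 = 0.000924
  Regime R2: 0.06 × 0.115 × 0.084 = 0.0005796
  Regime R3: 0.47 × 0.118 × 0.178 = 0.00987188
  Regime R6: 0.05 × 0.166 × 0.13 = 0.001079
  Regime R1: 0.31 × 0.12 × 0.05 = 0.00186
Sum = 0.01431448.
P(Regime R4 | evidence) = 0.000924 / 0.01431448 ≈ 0.065.

0.065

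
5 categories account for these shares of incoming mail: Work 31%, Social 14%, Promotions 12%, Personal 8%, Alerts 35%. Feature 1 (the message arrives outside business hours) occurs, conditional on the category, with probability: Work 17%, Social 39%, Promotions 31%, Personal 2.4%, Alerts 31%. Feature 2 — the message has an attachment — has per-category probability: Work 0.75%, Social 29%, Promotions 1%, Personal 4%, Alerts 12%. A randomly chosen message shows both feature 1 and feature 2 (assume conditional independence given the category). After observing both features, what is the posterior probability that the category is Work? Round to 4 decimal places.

0.0133

Unnormalized posteriors (prior × likelihood):
  Work: 0.31 × 0.17 × 0.0075 = 0.00039525
  Social: 0.14 × 0.39 × 0.29 = 0.015834
  Promotions: 0.12 × 0.31 × 0.01 = 0.000372
  Personal: 0.08 × 0.024 × 0.04 = 0.0000768
  Alerts: 0.35 × 0.31 × 0.12 = 0.01302
Sum = 0.02969805.
P(Work | evidence) = 0.00039525 / 0.02969805 ≈ 0.0133.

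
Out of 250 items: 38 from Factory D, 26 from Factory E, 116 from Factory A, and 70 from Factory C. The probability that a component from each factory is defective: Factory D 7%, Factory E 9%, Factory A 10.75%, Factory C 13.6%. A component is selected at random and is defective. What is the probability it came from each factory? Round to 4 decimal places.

Compute prior × likelihood for every hypothesis:
  Factory D: 0.152 × 0.07 = 0.01064
  Factory E: 0.104 × 0.09 = 0.00936
  Factory A: 0.464 × 0.1075 = 0.04988
  Factory C: 0.28 × 0.136 = 0.03808
Total = 0.10796.
P(Factory D | defective) = 0.01064/0.10796 ≈ 0.0986
P(Factory E | defective) = 0.00936/0.10796 ≈ 0.0867
P(Factory A | defective) = 0.04988/0.10796 ≈ 0.4620
P(Factory C | defective) = 0.03808/0.10796 ≈ 0.3527

Factory D 0.0986, Factory E 0.0867, Factory A 0.4620, Factory C 0.3527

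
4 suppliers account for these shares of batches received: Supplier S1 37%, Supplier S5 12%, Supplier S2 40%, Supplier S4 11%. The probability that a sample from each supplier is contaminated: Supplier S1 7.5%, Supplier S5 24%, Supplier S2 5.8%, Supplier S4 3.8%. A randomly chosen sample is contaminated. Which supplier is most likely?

Prior × likelihood for each hypothesis:
  Supplier S1: 0.37 × 0.075 = 0.02775
  Supplier S5: 0.12 × 0.24 = 0.0288
  Supplier S2: 0.4 × 0.058 = 0.0232
  Supplier S4: 0.11 × 0.038 = 0.00418
Total = 0.08393.
Largest term belongs to Supplier S5, so Supplier S5 is most probable.

Supplier S5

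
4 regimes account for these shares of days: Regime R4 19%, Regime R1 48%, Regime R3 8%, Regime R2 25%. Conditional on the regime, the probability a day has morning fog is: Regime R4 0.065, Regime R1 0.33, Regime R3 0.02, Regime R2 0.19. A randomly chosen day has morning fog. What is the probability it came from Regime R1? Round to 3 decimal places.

0.720

Compute prior × likelihood for every hypothesis:
  Regime R4: 0.19 × 0.065 = 0.01235
  Regime R1: 0.48 × 0.33 = 0.1584
  Regime R3: 0.08 × 0.02 = 0.0016
  Regime R2: 0.25 × 0.19 = 0.0475
Sum = 0.21985.
P(Regime R1 | evidence) = 0.1584 / 0.21985 ≈ 0.720.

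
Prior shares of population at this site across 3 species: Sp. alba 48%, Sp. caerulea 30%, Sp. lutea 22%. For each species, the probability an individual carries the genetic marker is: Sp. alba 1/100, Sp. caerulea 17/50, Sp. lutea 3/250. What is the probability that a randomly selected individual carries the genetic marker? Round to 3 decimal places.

Unnormalized posteriors (prior × likelihood):
  Sp. alba: 0.48 × 0.01 = 0.0048
  Sp. caerulea: 0.3 × 0.34 = 0.102
  Sp. lutea: 0.22 × 0.012 = 0.00264
P(marker) = 0.0048 + 0.102 + 0.00264 = 0.10944 → 0.109.

0.109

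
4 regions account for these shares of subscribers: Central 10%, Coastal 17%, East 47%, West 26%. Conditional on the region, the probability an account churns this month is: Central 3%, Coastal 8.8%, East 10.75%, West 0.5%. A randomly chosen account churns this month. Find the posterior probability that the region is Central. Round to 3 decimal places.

By Bayes' rule, posterior ∝ prior × likelihood:
  Central: 0.1 × 0.03 = 0.003
  Coastal: 0.17 × 0.088 = 0.01496
  East: 0.47 × 0.1075 = 0.050525
  West: 0.26 × 0.005 = 0.0013
Total = 0.069785.
P(Central | evidence) = 0.003 / 0.069785 ≈ 0.043.

0.043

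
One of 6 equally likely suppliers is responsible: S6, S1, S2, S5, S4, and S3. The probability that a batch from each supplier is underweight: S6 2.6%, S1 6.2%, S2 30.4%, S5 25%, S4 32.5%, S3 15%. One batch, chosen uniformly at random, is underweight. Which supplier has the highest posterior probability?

Since the prior is uniform, the posterior is proportional to the likelihood:
  S6: 0.026
  S1: 0.062
  S2: 0.304
  S5: 0.25
  S4: 0.325
  S3: 0.15
Total = 1.117.
Largest term belongs to S4, so S4 is most probable.

S4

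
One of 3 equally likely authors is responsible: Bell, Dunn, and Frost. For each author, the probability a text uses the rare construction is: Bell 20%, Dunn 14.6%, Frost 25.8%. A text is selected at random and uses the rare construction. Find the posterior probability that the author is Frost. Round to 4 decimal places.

0.4272

Since the prior is uniform, the posterior is proportional to the likelihood:
  Bell: 0.2
  Dunn: 0.146
  Frost: 0.258
Total = 0.604.
P(Frost | evidence) = 0.258 / 0.604 ≈ 0.4272.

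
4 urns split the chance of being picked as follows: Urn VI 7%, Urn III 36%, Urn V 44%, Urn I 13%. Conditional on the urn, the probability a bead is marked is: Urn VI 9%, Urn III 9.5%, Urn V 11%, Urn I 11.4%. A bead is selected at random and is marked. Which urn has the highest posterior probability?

Prior × likelihood for each hypothesis:
  Urn VI: 0.07 × 0.09 = 0.0063
  Urn III: 0.36 × 0.095 = 0.0342
  Urn V: 0.44 × 0.11 = 0.0484
  Urn I: 0.13 × 0.114 = 0.01482
Normalizing constant = 0.10372.
Largest term belongs to Urn V, so Urn V is most probable.

Urn V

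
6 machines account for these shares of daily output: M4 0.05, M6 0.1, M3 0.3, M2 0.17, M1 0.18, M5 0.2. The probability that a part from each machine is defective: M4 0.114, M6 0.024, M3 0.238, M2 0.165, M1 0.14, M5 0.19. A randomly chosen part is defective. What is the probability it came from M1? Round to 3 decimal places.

0.148

Prior × likelihood for each hypothesis:
  M4: 0.05 × 0.114 = 0.0057
  M6: 0.1 × 0.024 = 0.0024
  M3: 0.3 × 0.238 = 0.0714
  M2: 0.17 × 0.165 = 0.02805
  M1: 0.18 × 0.14 = 0.0252
  M5: 0.2 × 0.19 = 0.038
Sum = 0.17075.
P(M1 | evidence) = 0.0252 / 0.17075 ≈ 0.148.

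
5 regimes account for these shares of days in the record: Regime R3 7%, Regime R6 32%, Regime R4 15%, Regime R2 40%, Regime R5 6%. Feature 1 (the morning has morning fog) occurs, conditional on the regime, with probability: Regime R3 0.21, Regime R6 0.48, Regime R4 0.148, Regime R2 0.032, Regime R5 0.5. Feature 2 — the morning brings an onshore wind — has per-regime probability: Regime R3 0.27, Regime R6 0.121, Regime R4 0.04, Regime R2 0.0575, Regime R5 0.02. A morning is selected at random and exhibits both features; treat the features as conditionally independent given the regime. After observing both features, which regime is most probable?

Prior × likelihood for each hypothesis:
  Regime R3: 0.07 × 0.21 × 0.27 = 0.003969
  Regime R6: 0.32 × 0.48 × 0.121 = 0.0185856
  Regime R4: 0.15 × 0.148 × 0.04 = 0.000888
  Regime R2: 0.4 × 0.032 × 0.0575 = 0.000736
  Regime R5: 0.06 × 0.5 × 0.02 = 0.0006
Total = 0.0247786.
Largest term belongs to Regime R6, so Regime R6 is most probable.

Regime R6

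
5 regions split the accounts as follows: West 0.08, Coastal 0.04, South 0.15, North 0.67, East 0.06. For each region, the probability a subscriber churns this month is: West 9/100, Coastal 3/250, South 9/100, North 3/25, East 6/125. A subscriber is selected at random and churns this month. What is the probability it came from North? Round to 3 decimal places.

Unnormalized posteriors (prior × likelihood):
  West: 0.08 × 0.09 = 0.0072
  Coastal: 0.04 × 0.012 = 0.00048
  South: 0.15 × 0.09 = 0.0135
  North: 0.67 × 0.12 = 0.0804
  East: 0.06 × 0.048 = 0.00288
Total = 0.10446.
P(North | evidence) = 0.0804 / 0.10446 ≈ 0.770.

0.770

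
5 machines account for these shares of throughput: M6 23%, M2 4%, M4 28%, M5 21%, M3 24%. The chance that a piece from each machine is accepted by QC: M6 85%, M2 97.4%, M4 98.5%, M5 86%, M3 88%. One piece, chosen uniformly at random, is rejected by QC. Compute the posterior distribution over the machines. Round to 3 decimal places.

Taking complements, P(rejected | each) = M6 0.15, M2 0.026, M4 0.015, M5 0.14, M3 0.12.
Compute prior × likelihood for every hypothesis:
  M6: 0.23 × 0.15 = 0.0345
  M2: 0.04 × 0.026 = 0.00104
  M4: 0.28 × 0.015 = 0.0042
  M5: 0.21 × 0.14 = 0.0294
  M3: 0.24 × 0.12 = 0.0288
Sum = 0.09794.
P(M6 | rejected) = 0.0345/0.09794 ≈ 0.352
P(M2 | rejected) = 0.00104/0.09794 ≈ 0.011
P(M4 | rejected) = 0.0042/0.09794 ≈ 0.043
P(M5 | rejected) = 0.0294/0.09794 ≈ 0.300
P(M3 | rejected) = 0.0288/0.09794 ≈ 0.294

M6 0.352, M2 0.011, M4 0.043, M5 0.300, M3 0.294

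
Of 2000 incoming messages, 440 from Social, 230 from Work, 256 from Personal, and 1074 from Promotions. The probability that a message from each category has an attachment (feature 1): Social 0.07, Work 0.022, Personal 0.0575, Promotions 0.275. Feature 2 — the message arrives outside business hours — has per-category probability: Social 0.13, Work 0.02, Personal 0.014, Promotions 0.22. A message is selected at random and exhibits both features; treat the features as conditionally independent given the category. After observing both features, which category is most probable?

Promotions

Prior × likelihood for each hypothesis:
  Social: 0.22 × 0.07 × 0.13 = 0.002002
  Work: 0.115 × 0.022 × 0.02 = 0.0000506
  Personal: 0.128 × 0.0575 × 0.014 = 0.00010304
  Promotions: 0.537 × 0.275 × 0.22 = 0.0324885
Normalizing constant = 0.03464414.
Largest term belongs to Promotions, so Promotions is most probable.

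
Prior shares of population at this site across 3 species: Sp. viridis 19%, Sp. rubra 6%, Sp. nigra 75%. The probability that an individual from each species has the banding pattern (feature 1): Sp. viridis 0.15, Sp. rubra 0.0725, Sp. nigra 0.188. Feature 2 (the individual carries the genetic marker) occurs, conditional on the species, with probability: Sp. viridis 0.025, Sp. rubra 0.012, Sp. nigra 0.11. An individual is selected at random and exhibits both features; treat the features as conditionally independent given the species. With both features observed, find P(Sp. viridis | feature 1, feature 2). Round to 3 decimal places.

0.044

Prior × likelihood for each hypothesis:
  Sp. viridis: 0.19 × 0.15 × 0.025 = 0.0007125
  Sp. rubra: 0.06 × 0.0725 × 0.012 = 0.0000522
  Sp. nigra: 0.75 × 0.188 × 0.11 = 0.01551
Normalizing constant = 0.0162747.
P(Sp. viridis | evidence) = 0.0007125 / 0.0162747 ≈ 0.044.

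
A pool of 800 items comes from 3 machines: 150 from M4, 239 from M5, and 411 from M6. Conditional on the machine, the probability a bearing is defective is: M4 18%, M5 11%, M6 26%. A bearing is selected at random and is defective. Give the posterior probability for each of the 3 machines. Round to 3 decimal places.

By Bayes' rule, posterior ∝ prior × likelihood:
  M4: 0.1875 × 0.18 = 0.03375
  M5: 0.29875 × 0.11 = 0.0328625
  M6: 0.51375 × 0.26 = 0.133575
Sum = 0.2001875.
P(M4 | defective) = 0.03375/0.2001875 ≈ 0.169
P(M5 | defective) = 0.0328625/0.2001875 ≈ 0.164
P(M6 | defective) = 0.133575/0.2001875 ≈ 0.667

M4 0.169, M5 0.164, M6 0.667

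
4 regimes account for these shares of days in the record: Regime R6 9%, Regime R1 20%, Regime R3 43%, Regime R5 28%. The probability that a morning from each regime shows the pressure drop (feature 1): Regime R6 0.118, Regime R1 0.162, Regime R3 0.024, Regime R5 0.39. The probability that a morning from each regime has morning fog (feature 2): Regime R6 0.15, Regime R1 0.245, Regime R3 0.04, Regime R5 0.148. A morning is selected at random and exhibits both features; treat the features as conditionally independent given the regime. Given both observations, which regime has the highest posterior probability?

Regime R5

Unnormalized posteriors (prior × likelihood):
  Regime R6: 0.09 × 0.118 × 0.15 = 0.001593
  Regime R1: 0.2 × 0.162 × 0.245 = 0.007938
  Regime R3: 0.43 × 0.024 × 0.04 = 0.0004128
  Regime R5: 0.28 × 0.39 × 0.148 = 0.0161616
Normalizing constant = 0.0261054.
Largest term belongs to Regime R5, so Regime R5 is most probable.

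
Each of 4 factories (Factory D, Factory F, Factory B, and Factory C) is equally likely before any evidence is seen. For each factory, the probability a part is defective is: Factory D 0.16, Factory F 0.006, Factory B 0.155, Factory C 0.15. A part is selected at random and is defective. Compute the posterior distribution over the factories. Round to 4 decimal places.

Factory D 0.3397, Factory F 0.0127, Factory B 0.3291, Factory C 0.3185

Since the prior is uniform, the posterior is proportional to the likelihood:
  Factory D: 0.16
  Factory F: 0.006
  Factory B: 0.155
  Factory C: 0.15
Total = 0.471.
P(Factory D | defective) = 0.16/0.471 ≈ 0.3397
P(Factory F | defective) = 0.006/0.471 ≈ 0.0127
P(Factory B | defective) = 0.155/0.471 ≈ 0.3291
P(Factory C | defective) = 0.15/0.471 ≈ 0.3185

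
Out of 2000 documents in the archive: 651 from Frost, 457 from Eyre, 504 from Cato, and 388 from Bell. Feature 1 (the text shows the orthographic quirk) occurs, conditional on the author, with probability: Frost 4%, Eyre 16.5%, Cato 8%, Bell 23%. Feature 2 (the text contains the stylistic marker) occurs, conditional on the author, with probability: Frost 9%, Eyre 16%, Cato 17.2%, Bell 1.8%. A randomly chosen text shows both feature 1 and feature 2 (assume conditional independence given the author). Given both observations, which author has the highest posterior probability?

Compute prior × likelihood for every hypothesis:
  Frost: 0.3255 × 0.04 × 0.09 = 0.0011718
  Eyre: 0.2285 × 0.165 × 0.16 = 0.0060324
  Cato: 0.252 × 0.08 × 0.172 = 0.00346752
  Bell: 0.194 × 0.23 × 0.018 = 0.00080316
Sum = 0.01147488.
Largest term belongs to Eyre, so Eyre is most probable.

Eyre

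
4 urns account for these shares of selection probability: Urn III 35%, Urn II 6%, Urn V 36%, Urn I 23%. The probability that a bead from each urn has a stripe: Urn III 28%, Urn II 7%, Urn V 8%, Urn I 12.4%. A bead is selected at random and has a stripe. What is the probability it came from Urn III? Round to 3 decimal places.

Unnormalized posteriors (prior × likelihood):
  Urn III: 0.35 × 0.28 = 0.098
  Urn II: 0.06 × 0.07 = 0.0042
  Urn V: 0.36 × 0.08 = 0.0288
  Urn I: 0.23 × 0.124 = 0.02852
Sum = 0.15952.
P(Urn III | evidence) = 0.098 / 0.15952 ≈ 0.614.

0.614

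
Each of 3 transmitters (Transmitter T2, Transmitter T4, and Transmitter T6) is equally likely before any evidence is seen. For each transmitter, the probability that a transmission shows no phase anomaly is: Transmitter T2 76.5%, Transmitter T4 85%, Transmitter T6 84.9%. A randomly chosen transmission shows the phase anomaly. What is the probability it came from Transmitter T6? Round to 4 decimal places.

0.2817

Taking complements, P(anomaly | each) = Transmitter T2 0.235, Transmitter T4 0.15, Transmitter T6 0.151.
Since the prior is uniform, the posterior is proportional to the likelihood:
  Transmitter T2: 0.235
  Transmitter T4: 0.15
  Transmitter T6: 0.151
Normalizing constant = 0.536.
P(Transmitter T6 | evidence) = 0.151 / 0.536 ≈ 0.2817.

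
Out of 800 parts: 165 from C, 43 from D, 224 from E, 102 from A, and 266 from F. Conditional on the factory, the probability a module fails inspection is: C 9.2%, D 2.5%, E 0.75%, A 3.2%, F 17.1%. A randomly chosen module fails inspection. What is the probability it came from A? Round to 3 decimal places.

0.049

Compute prior × likelihood for every hypothesis:
  C: 0.20625 × 0.092 = 0.018975
  D: 0.05375 × 0.025 = 0.00134375
  E: 0.28 × 0.0075 = 0.0021
  A: 0.1275 × 0.032 = 0.00408
  F: 0.3325 × 0.171 = 0.0568575
Total = 0.08335625.
P(A | evidence) = 0.00408 / 0.08335625 ≈ 0.049.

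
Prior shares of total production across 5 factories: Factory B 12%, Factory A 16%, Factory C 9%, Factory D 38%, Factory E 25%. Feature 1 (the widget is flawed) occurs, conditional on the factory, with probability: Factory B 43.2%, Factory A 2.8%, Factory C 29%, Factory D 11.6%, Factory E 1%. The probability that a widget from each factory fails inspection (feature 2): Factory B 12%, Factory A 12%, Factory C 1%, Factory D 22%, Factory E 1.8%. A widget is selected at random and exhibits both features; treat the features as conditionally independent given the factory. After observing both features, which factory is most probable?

Factory D

Compute prior × likelihood for every hypothesis:
  Factory B: 0.12 × 0.432 × 0.12 = 0.0062208
  Factory A: 0.16 × 0.028 × 0.12 = 0.0005376
  Factory C: 0.09 × 0.29 × 0.01 = 0.000261
  Factory D: 0.38 × 0.116 × 0.22 = 0.0096976
  Factory E: 0.25 × 0.01 × 0.018 = 0.000045
Sum = 0.016762.
Largest term belongs to Factory D, so Factory D is most probable.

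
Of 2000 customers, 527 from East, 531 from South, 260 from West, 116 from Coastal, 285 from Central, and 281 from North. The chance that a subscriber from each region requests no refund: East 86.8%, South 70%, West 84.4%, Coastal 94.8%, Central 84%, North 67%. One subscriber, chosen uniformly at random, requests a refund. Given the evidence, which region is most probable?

South

Taking complements, P(refund | each) = East 0.132, South 0.3, West 0.156, Coastal 0.052, Central 0.16, North 0.33.
By Bayes' rule, posterior ∝ prior × likelihood:
  East: 0.2635 × 0.132 = 0.034782
  South: 0.2655 × 0.3 = 0.07965
  West: 0.13 × 0.156 = 0.02028
  Coastal: 0.058 × 0.052 = 0.003016
  Central: 0.1425 × 0.16 = 0.0228
  North: 0.1405 × 0.33 = 0.046365
Sum = 0.206893.
Largest term belongs to South, so South is most probable.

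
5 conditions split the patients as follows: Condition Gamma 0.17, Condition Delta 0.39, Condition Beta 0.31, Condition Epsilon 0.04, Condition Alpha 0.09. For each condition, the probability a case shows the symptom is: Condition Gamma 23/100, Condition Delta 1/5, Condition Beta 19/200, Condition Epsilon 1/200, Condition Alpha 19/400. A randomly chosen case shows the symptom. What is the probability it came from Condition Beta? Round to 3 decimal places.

0.195

Unnormalized posteriors (prior × likelihood):
  Condition Gamma: 0.17 × 0.23 = 0.0391
  Condition Delta: 0.39 × 0.2 = 0.078
  Condition Beta: 0.31 × 0.095 = 0.02945
  Condition Epsilon: 0.04 × 0.005 = 0.0002
  Condition Alpha: 0.09 × 0.0475 = 0.004275
Normalizing constant = 0.151025.
P(Condition Beta | evidence) = 0.02945 / 0.151025 ≈ 0.195.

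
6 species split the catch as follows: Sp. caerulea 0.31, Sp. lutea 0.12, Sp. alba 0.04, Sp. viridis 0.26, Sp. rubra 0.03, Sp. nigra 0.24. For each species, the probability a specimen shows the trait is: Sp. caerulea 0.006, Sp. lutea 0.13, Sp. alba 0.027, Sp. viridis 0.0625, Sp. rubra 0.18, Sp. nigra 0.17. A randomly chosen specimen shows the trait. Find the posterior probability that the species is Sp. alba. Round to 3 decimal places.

By Bayes' rule, posterior ∝ prior × likelihood:
  Sp. caerulea: 0.31 × 0.006 = 0.00186
  Sp. lutea: 0.12 × 0.13 = 0.0156
  Sp. alba: 0.04 × 0.027 = 0.00108
  Sp. viridis: 0.26 × 0.0625 = 0.01625
  Sp. rubra: 0.03 × 0.18 = 0.0054
  Sp. nigra: 0.24 × 0.17 = 0.0408
Normalizing constant = 0.08099.
P(Sp. alba | evidence) = 0.00108 / 0.08099 ≈ 0.013.

0.013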